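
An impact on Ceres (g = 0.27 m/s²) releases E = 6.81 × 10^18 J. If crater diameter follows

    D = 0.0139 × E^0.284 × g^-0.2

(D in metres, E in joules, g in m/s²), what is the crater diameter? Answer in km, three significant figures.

E^0.284 = (6.81 × 10^18)^0.284 = 2.232 × 10^5
g^-0.2 = 0.27^-0.2 = 1.299
D = 0.0139 × 2.232 × 10^5 × 1.299 = 4030 m
   = 4.030 km

D ≈ 4.03 km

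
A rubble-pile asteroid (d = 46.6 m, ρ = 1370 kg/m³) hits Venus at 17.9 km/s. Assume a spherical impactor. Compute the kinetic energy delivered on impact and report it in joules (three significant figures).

v = 17900 m/s.
Mass m = (π/6) ρ d³ = (π/6) × 1370 × (46.6)³ = 7.259 × 10^7 kg
E = ½ m v² = 0.5 × 7.259 × 10^7 × (17900)² = 1.163 × 10^16 J

E ≈ 1.16 × 10^16 J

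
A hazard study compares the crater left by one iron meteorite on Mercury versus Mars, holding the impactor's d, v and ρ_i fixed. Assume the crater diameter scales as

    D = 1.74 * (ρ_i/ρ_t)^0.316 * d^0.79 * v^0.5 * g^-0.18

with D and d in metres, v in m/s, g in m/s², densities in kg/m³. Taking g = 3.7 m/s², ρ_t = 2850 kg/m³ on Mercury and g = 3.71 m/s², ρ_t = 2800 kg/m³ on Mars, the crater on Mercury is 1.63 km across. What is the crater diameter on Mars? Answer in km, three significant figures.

D ≈ 1.64 km

The impactor-only factors (d, v, ρ_i) cancel in the ratio, leaving D_Mars/D_Mercury = (g_Mars/g_Mercury)^-0.18 · (ρ_t,Mercury/ρ_t,Mars)^0.316.
(3.71/3.7)^-0.18 = 1.003^-0.18 = 0.9995
(2850/2800)^0.316 = 1.018^0.316 = 1.006
Ratio = 0.9995 × 1.006 = 1.005
D_Mars = 1.005 × 1.63 km = 1.64 km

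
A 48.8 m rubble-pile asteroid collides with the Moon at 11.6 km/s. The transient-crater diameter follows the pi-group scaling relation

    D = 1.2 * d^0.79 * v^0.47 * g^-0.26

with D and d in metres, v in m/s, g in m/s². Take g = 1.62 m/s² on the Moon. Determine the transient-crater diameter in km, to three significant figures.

In SI units: v = 11600 m/s.
d^0.79 = 48.8^0.79 = 21.57
v^0.47 = 11600^0.47 = 81.34
g^-0.26 = 1.62^-0.26 = 0.8821
D = 1.2 × 21.57 × 81.34 × 0.8821 = 1857 m
   = 1.857 km

D ≈ 1.86 km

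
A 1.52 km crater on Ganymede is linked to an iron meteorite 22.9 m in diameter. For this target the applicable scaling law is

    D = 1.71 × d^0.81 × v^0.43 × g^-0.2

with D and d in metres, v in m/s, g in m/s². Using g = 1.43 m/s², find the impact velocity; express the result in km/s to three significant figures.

Rearranging for v: v = [D / (1.71 · 22.9^0.81 · 1.43^-0.2)]^(1/0.43).
D = 1520 m.
22.9^0.81 = 12.63
1.43^-0.2 = 0.9310
Denominator = 1.71 × 12.63 × 0.9310 = 20.11
D / 20.11 = 1520 / 20.11 = 75.58
v = 75.58^(1/0.43) = 75.58^2.3256 = 23357 m/s

v ≈ 23.4 km/s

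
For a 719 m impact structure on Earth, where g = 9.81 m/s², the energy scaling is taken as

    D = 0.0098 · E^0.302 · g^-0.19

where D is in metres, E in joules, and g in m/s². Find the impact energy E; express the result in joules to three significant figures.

Rearranging: E = [D / (0.0098 · g^-0.19)]^(1/0.302).
g^-0.19 = 9.81^-0.19 = 0.6480
D / (0.0098 × 0.6480) = 719 / (6.350 × 10^-3) = 1.132 × 10^5
E = (1.132 × 10^5)^3.3113 = 5.430 × 10^16 J

E ≈ 5.43 × 10^16 J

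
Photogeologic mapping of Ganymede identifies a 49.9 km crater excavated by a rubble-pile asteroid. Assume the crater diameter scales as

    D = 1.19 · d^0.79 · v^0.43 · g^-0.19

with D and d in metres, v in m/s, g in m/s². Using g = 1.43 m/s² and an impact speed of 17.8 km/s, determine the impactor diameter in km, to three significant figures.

d ≈ 3.76 km

Rearranging for d: d = [D / (1.19 · 17800^0.43 · 1.43^-0.19)]^(1/0.79).
D = 49900 m.
17800^0.43 = 67.25
1.43^-0.19 = 0.9343
Denominator = 1.19 × 67.25 × 0.9343 = 74.77
D / 74.77 = 49900 / 74.77 = 667.4
d = 667.4^(1/0.79) = 667.4^1.2658 = 3759 m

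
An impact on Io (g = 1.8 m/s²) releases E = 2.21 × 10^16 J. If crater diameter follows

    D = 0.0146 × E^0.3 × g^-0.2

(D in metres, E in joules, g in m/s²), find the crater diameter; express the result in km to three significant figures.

E^0.3 = (2.21 × 10^16)^0.3 = 8.004 × 10^4
g^-0.2 = 1.8^-0.2 = 0.8891
D = 0.0146 × 8.004 × 10^4 × 0.8891 = 1039 m
   = 1.039 km

D ≈ 1.04 km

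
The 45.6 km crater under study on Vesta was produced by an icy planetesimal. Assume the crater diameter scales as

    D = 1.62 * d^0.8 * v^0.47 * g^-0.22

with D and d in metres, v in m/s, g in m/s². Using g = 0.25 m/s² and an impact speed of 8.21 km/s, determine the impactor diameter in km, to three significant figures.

d ≈ 1.25 km

Rearranging for d: d = [D / (1.62 · 8210^0.47 · 0.25^-0.22)]^(1/0.8).
D = 45600 m.
8210^0.47 = 69.14
0.25^-0.22 = 1.357
Denominator = 1.62 × 69.14 × 1.357 = 152.0
D / 152.0 = 45600 / 152.0 = 300.0
d = 300.0^(1/0.8) = 300.0^1.25 = 1249 m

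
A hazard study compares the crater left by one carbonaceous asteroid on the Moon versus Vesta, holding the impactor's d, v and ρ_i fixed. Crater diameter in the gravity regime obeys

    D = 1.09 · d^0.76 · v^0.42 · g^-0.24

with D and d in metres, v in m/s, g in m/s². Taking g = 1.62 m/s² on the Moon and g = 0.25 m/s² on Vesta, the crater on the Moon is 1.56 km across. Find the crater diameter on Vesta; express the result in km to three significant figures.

All impactor-dependent factors cancel in the ratio, leaving D_Vesta/D_Moon = (g_Vesta/g_Moon)^-0.24.
(0.25/1.62)^-0.24 = 0.1543^-0.24 = 1.566
D_Vesta = 1.566 × 1.56 km = 2.44 km

D ≈ 2.44 km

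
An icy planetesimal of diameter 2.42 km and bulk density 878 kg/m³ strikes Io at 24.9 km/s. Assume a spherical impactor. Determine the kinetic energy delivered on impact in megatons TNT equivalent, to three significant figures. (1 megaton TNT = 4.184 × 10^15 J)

E ≈ 4.83 × 10^5 Mt TNT

d = 2420 m; v = 24900 m/s.
Mass m = (π/6) ρ d³ = (π/6) × 878 × (2420)³ = 6.515 × 10^12 kg
E = ½ m v² = 0.5 × 6.515 × 10^12 × (24900)² = 2.020 × 10^21 J
   = 2.020 × 10^21 / 4.184×10^15 = 4.828 × 10^5 Mt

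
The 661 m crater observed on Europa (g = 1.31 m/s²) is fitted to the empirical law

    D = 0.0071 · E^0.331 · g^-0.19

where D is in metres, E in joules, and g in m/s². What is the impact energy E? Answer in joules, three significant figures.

E ≈ 1.20 × 10^15 J

Rearranging: E = [D / (0.0071 · g^-0.19)]^(1/0.331).
g^-0.19 = 1.31^-0.19 = 0.9500
D / (0.0071 × 0.9500) = 661 / (6.745 × 10^-3) = 9.800 × 10^4
E = (9.800 × 10^4)^3.0211 = 1.199 × 10^15 J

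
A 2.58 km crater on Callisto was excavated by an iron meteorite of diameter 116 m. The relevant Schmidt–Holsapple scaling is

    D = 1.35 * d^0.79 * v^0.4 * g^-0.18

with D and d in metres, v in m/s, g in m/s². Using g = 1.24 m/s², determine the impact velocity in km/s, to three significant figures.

v ≈ 14.7 km/s

Rearranging for v: v = [D / (1.35 · 116^0.79 · 1.24^-0.18)]^(1/0.4).
D = 2580 m.
116^0.79 = 42.75
1.24^-0.18 = 0.9620
Denominator = 1.35 × 42.75 × 0.9620 = 55.52
D / 55.52 = 2580 / 55.52 = 46.47
v = 46.47^(1/0.4) = 46.47^2.5 = 14721 m/s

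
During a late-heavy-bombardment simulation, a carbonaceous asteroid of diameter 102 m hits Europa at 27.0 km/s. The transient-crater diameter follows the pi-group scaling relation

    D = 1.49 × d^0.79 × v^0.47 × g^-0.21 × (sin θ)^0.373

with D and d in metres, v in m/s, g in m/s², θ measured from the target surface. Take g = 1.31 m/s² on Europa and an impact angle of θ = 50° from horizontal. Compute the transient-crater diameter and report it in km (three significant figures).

D ≈ 5.96 km

In SI units: v = 27000 m/s.
d^0.79 = 102^0.79 = 38.62
v^0.47 = 27000^0.47 = 121.0
g^-0.21 = 1.31^-0.21 = 0.9449
(sin 50°)^0.373 = 0.7660^0.373 = 0.9054
D = 1.49 × 38.62 × 121.0 × 0.9449 × 0.9054 = 5957 m
   = 5.957 km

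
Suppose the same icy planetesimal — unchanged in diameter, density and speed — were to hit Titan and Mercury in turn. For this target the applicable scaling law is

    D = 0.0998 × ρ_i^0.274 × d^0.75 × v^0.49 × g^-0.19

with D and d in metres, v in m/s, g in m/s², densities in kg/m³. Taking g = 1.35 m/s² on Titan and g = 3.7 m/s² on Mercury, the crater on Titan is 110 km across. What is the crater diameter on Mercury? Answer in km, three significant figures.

D ≈ 90.8 km

All impactor-dependent factors cancel in the ratio, leaving D_Mercury/D_Titan = (g_Mercury/g_Titan)^-0.19.
(3.7/1.35)^-0.19 = 2.741^-0.19 = 0.8257
D_Mercury = 0.8257 × 110 km = 90.8 km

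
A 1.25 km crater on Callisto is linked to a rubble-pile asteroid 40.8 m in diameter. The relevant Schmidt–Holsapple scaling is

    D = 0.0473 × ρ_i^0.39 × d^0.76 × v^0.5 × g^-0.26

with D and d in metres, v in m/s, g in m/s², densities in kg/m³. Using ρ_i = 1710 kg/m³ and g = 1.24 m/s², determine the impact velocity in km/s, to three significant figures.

v ≈ 8.37 km/s

Rearranging for v: v = [D / (0.0473 · 1710^0.39 · 40.8^0.76 · 1.24^-0.26)]^(1/0.5).
D = 1250 m.
1710^0.39 = 18.23
40.8^0.76 = 16.75
1.24^-0.26 = 0.9456
Denominator = 0.0473 × 18.23 × 16.75 × 0.9456 = 13.66
D / 13.66 = 1250 / 13.66 = 91.51
v = 91.51^(1/0.5) = 91.51^2 = 8374 m/s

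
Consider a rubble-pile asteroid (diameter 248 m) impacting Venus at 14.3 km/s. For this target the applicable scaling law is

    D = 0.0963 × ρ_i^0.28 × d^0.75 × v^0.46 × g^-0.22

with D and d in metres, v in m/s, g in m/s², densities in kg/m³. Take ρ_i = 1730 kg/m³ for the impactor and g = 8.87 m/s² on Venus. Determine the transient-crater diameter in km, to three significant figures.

In SI units: v = 14300 m/s.
ρ_i^0.28 = 1730^0.28 = 8.066
d^0.75 = 248^0.75 = 62.49
v^0.46 = 14300^0.46 = 81.56
g^-0.22 = 8.87^-0.22 = 0.6187
D = 0.0963 × 8.066 × 62.49 × 81.56 × 0.6187 = 2449 m
   = 2.449 km

D ≈ 2.45 km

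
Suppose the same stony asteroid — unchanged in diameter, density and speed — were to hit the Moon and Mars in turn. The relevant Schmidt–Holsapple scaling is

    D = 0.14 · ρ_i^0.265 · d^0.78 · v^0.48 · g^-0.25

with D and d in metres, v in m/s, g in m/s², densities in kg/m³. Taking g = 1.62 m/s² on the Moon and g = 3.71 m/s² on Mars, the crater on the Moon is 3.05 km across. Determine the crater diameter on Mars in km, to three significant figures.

All impactor-dependent factors cancel in the ratio, leaving D_Mars/D_Moon = (g_Mars/g_Moon)^-0.25.
(3.71/1.62)^-0.25 = 2.290^-0.25 = 0.8129
D_Mars = 0.8129 × 3.05 km = 2.48 km

D ≈ 2.48 km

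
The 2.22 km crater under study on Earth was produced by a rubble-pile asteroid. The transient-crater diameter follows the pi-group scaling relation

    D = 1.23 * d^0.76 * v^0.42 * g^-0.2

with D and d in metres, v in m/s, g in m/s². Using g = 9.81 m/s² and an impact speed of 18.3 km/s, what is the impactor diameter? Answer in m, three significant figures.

d ≈ 155 m

Rearranging for d: d = [D / (1.23 · 18300^0.42 · 9.81^-0.2)]^(1/0.76).
D = 2220 m.
18300^0.42 = 61.69
9.81^-0.2 = 0.6334
Denominator = 1.23 × 61.69 × 0.6334 = 48.06
D / 48.06 = 2220 / 48.06 = 46.19
d = 46.19^(1/0.76) = 46.19^1.3158 = 155.0 m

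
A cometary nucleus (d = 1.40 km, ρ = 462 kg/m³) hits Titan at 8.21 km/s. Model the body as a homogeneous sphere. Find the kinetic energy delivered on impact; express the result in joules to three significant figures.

E ≈ 2.24 × 10^19 J

d = 1400 m; v = 8210 m/s.
Mass m = (π/6) ρ d³ = (π/6) × 462 × (1400)³ = 6.638 × 10^11 kg
E = ½ m v² = 0.5 × 6.638 × 10^11 × (8210)² = 2.237 × 10^19 J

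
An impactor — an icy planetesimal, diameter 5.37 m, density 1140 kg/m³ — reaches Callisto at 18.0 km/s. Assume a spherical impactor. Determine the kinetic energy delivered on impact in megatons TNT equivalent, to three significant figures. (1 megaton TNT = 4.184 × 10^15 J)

v = 18000 m/s.
Mass m = (π/6) ρ d³ = (π/6) × 1140 × (5.37)³ = 9.243 × 10^4 kg
E = ½ m v² = 0.5 × 9.243 × 10^4 × (18000)² = 1.497 × 10^13 J
   = 1.497 × 10^13 / 4.184×10^15 = 3.578 × 10^-3 Mt

E ≈ 3.58 × 10^-3 Mt TNT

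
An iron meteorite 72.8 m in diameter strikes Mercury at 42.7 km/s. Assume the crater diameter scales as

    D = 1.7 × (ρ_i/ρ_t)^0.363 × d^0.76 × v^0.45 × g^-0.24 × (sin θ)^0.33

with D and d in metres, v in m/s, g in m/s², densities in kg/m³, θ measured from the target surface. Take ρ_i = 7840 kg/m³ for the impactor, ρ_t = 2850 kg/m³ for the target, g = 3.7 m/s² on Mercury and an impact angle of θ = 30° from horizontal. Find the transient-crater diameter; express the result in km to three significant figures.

In SI units: v = 42700 m/s.
(ρ_i/ρ_t)^0.363 = (7840/2850)^0.363 = 1.444
d^0.76 = 72.8^0.76 = 26.01
v^0.45 = 42700^0.45 = 121.3
g^-0.24 = 3.7^-0.24 = 0.7305
(sin 30°)^0.33 = 0.5000^0.33 = 0.7955
D = 1.7 × 1.444 × 26.01 × 121.3 × 0.7305 × 0.7955 = 4501 m
   = 4.501 km

D ≈ 4.50 km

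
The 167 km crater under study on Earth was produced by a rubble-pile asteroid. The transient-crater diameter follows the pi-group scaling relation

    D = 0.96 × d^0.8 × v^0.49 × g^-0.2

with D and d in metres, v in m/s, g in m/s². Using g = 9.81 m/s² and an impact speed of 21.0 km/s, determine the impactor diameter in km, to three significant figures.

Rearranging for d: d = [D / (0.96 · 21000^0.49 · 9.81^-0.2)]^(1/0.8).
D = 167000 m.
21000^0.49 = 131.2
9.81^-0.2 = 0.6334
Denominator = 0.96 × 131.2 × 0.6334 = 79.78
D / 79.78 = 167000 / 79.78 = 2093
d = 2093^(1/0.8) = 2093^1.25 = 14157 m

d ≈ 14.2 km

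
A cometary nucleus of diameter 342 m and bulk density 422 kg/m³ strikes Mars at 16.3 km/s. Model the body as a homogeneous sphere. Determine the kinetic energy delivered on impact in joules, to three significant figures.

v = 16300 m/s.
Mass m = (π/6) ρ d³ = (π/6) × 422 × (342)³ = 8.839 × 10^9 kg
E = ½ m v² = 0.5 × 8.839 × 10^9 × (16300)² = 1.174 × 10^18 J

E ≈ 1.17 × 10^18 J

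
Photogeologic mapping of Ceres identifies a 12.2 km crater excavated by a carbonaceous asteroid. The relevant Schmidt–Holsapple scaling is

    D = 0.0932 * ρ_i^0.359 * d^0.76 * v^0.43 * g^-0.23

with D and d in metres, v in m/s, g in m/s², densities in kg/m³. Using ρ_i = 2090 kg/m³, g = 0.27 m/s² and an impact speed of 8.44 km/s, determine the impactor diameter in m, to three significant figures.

Rearranging for d: d = [D / (0.0932 · 2090^0.359 · 8440^0.43 · 0.27^-0.23)]^(1/0.76).
D = 12200 m.
2090^0.359 = 15.56
8440^0.43 = 48.79
0.27^-0.23 = 1.351
Denominator = 0.0932 × 15.56 × 48.79 × 1.351 = 95.59
D / 95.59 = 12200 / 95.59 = 127.6
d = 127.6^(1/0.76) = 127.6^1.3158 = 590.0 m

d ≈ 590 m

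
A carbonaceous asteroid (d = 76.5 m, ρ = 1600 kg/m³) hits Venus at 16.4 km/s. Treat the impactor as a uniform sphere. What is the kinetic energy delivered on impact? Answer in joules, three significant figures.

E ≈ 5.04 × 10^16 J

v = 16400 m/s.
Mass m = (π/6) ρ d³ = (π/6) × 1600 × (76.5)³ = 3.751 × 10^8 kg
E = ½ m v² = 0.5 × 3.751 × 10^8 × (16400)² = 5.044 × 10^16 J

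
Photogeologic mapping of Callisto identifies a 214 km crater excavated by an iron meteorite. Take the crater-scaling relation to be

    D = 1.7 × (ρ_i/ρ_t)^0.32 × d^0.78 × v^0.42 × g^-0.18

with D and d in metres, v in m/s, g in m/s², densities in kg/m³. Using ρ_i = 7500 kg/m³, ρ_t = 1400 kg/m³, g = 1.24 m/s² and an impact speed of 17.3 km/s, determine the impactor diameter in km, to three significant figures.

d ≈ 9.53 km

Rearranging for d: d = [D / (1.7 · (7500/1400)^0.32 · 17300^0.42 · 1.24^-0.18)]^(1/0.78).
D = 214000 m.
(7500/1400)^0.32 = 1.711
17300^0.42 = 60.25
1.24^-0.18 = 0.9620
Denominator = 1.7 × 1.711 × 60.25 × 0.9620 = 168.6
D / 168.6 = 214000 / 168.6 = 1269
d = 1269^(1/0.78) = 1269^1.2821 = 9527 m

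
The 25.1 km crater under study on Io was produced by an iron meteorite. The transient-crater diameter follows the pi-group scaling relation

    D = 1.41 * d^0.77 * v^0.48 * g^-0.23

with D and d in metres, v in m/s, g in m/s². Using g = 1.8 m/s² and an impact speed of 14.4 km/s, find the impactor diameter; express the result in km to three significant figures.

d ≈ 1.01 km

Rearranging for d: d = [D / (1.41 · 14400^0.48 · 1.8^-0.23)]^(1/0.77).
D = 25100 m.
14400^0.48 = 99.09
1.8^-0.23 = 0.8735
Denominator = 1.41 × 99.09 × 0.8735 = 122.0
D / 122.0 = 25100 / 122.0 = 205.7
d = 205.7^(1/0.77) = 205.7^1.2987 = 1010 m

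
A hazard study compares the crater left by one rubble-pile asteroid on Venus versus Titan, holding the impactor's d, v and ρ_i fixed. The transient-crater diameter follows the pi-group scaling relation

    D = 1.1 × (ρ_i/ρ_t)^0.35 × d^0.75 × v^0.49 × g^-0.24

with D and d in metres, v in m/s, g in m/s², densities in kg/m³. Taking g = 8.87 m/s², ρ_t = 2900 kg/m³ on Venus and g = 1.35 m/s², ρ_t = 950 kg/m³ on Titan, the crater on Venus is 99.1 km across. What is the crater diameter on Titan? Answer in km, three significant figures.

The impactor-only factors (d, v, ρ_i) cancel in the ratio, leaving D_Titan/D_Venus = (g_Titan/g_Venus)^-0.24 · (ρ_t,Venus/ρ_t,Titan)^0.35.
(1.35/8.87)^-0.24 = 0.1522^-0.24 = 1.571
(2900/950)^0.35 = 3.053^0.35 = 1.478
Ratio = 1.571 × 1.478 = 2.322
D_Titan = 2.322 × 99.1 km = 230 km

D ≈ 230 km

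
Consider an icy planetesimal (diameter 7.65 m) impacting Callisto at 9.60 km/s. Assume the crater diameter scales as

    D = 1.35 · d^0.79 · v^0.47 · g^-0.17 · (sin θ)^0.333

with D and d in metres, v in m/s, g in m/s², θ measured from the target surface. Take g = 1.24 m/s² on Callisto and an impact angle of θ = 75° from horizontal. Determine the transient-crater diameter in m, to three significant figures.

In SI units: v = 9600 m/s.
d^0.79 = 7.65^0.79 = 4.990
v^0.47 = 9600^0.47 = 74.42
g^-0.17 = 1.24^-0.17 = 0.9641
(sin 75°)^0.333 = 0.9659^0.333 = 0.9885
D = 1.35 × 4.990 × 74.42 × 0.9641 × 0.9885 = 477.8 m

D ≈ 478 m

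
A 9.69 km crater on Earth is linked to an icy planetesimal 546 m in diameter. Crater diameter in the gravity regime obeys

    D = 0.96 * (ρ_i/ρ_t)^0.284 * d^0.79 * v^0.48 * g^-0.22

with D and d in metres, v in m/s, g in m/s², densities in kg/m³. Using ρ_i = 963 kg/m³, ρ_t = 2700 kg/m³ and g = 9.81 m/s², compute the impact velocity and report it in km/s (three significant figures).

v ≈ 36.0 km/s

Rearranging for v: v = [D / (0.96 · (963/2700)^0.284 · 546^0.79 · 9.81^-0.22)]^(1/0.48).
D = 9690 m.
(963/2700)^0.284 = 0.7462
546^0.79 = 145.3
9.81^-0.22 = 0.6051
Denominator = 0.96 × 0.7462 × 145.3 × 0.6051 = 62.98
D / 62.98 = 9690 / 62.98 = 153.9
v = 153.9^(1/0.48) = 153.9^2.0833 = 36031 m/s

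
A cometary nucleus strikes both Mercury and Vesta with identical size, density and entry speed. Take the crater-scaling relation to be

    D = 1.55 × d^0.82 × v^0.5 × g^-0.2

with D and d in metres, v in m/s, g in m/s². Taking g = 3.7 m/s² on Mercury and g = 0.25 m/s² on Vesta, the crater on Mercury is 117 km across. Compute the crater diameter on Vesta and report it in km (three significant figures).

D ≈ 201 km

All impactor-dependent factors cancel in the ratio, leaving D_Vesta/D_Mercury = (g_Vesta/g_Mercury)^-0.2.
(0.25/3.7)^-0.2 = 0.06757^-0.2 = 1.714
D_Vesta = 1.714 × 117 km = 201 km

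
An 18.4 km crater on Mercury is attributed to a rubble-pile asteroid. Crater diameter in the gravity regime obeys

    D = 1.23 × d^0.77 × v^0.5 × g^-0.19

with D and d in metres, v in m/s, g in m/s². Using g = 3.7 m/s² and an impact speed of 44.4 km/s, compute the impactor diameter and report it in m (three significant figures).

Rearranging for d: d = [D / (1.23 · 44400^0.5 · 3.7^-0.19)]^(1/0.77).
D = 18400 m.
44400^0.5 = 210.7
3.7^-0.19 = 0.7799
Denominator = 1.23 × 210.7 × 0.7799 = 202.1
D / 202.1 = 18400 / 202.1 = 91.04
d = 91.04^(1/0.77) = 91.04^1.2987 = 350.3 m

d ≈ 350 m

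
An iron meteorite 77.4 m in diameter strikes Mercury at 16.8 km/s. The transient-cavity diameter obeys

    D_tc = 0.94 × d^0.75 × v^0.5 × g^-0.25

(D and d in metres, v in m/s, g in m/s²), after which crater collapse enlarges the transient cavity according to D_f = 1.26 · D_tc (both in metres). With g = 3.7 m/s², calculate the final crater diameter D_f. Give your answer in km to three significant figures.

v = 16800 m/s.
d^0.75 = 77.4^0.75 = 26.09
v^0.5 = 16800^0.5 = 129.6
g^-0.25 = 3.7^-0.25 = 0.7210
D_tc = 0.94 × 26.09 × 129.6 × 0.7210 = 2292 m
D_f = 1.26 × 2292 = 2888 m
     = 2.888 km

D_f ≈ 2.89 km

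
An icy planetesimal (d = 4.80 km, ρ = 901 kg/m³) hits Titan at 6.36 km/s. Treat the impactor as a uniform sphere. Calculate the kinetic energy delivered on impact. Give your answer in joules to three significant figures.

d = 4800 m; v = 6360 m/s.
Mass m = (π/6) ρ d³ = (π/6) × 901 × (4800)³ = 5.217 × 10^13 kg
E = ½ m v² = 0.5 × 5.217 × 10^13 × (6360)² = 1.055 × 10^21 J

E ≈ 1.06 × 10^21 J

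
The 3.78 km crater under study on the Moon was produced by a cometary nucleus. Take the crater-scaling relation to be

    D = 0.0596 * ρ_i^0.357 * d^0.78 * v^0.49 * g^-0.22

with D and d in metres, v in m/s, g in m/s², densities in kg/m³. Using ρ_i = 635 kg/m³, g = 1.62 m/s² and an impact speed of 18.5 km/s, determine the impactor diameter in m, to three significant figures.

Rearranging for d: d = [D / (0.0596 · 635^0.357 · 18500^0.49 · 1.62^-0.22)]^(1/0.78).
D = 3780 m.
635^0.357 = 10.01
18500^0.49 = 123.3
1.62^-0.22 = 0.8993
Denominator = 0.0596 × 10.01 × 123.3 × 0.8993 = 66.15
D / 66.15 = 3780 / 66.15 = 57.14
d = 57.14^(1/0.78) = 57.14^1.2821 = 178.9 m

d ≈ 179 m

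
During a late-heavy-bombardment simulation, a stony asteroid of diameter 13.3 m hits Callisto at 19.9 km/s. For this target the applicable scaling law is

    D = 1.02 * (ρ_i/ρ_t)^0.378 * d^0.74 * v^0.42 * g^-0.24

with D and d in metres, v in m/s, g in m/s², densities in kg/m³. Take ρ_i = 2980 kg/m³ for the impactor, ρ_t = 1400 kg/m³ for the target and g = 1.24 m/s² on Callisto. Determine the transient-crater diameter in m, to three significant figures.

D ≈ 559 m

In SI units: v = 19900 m/s.
(ρ_i/ρ_t)^0.378 = (2980/1400)^0.378 = 1.331
d^0.74 = 13.3^0.74 = 6.787
v^0.42 = 19900^0.42 = 63.90
g^-0.24 = 1.24^-0.24 = 0.9497
D = 1.02 × 1.331 × 6.787 × 63.90 × 0.9497 = 559.2 m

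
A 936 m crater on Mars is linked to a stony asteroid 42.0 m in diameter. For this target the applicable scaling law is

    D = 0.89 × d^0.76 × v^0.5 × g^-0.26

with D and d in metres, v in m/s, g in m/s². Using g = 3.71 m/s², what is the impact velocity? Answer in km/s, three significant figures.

v ≈ 7.46 km/s

Rearranging for v: v = [D / (0.89 · 42^0.76 · 3.71^-0.26)]^(1/0.5).
42^0.76 = 17.13
3.71^-0.26 = 0.7112
Denominator = 0.89 × 17.13 × 0.7112 = 10.84
D / 10.84 = 936 / 10.84 = 86.35
v = 86.35^(1/0.5) = 86.35^2 = 7456 m/s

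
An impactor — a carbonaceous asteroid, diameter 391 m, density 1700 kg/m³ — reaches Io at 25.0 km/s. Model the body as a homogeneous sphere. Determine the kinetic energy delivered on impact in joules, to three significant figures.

E ≈ 1.66 × 10^19 J

v = 25000 m/s.
Mass m = (π/6) ρ d³ = (π/6) × 1700 × (391)³ = 5.321 × 10^10 kg
E = ½ m v² = 0.5 × 5.321 × 10^10 × (25000)² = 1.663 × 10^19 J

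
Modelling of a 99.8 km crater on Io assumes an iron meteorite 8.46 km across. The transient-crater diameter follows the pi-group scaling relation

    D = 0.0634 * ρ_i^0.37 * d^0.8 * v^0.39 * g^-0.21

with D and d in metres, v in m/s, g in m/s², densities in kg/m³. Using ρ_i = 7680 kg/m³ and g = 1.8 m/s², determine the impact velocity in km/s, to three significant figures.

Rearranging for v: v = [D / (0.0634 · 7680^0.37 · 8460^0.8 · 1.8^-0.21)]^(1/0.39).
D = 99800 m.
7680^0.37 = 27.39
8460^0.8 = 1386
1.8^-0.21 = 0.8839
Denominator = 0.0634 × 27.39 × 1386 × 0.8839 = 2127
D / 2127 = 99800 / 2127 = 46.92
v = 46.92^(1/0.39) = 46.92^2.5641 = 19299 m/s

v ≈ 19.3 km/s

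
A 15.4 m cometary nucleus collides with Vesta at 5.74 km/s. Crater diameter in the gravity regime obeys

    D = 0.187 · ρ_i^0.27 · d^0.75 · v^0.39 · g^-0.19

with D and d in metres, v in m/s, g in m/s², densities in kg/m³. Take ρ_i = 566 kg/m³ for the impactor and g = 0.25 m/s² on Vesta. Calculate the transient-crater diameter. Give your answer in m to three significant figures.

D ≈ 306 m

In SI units: v = 5740 m/s.
ρ_i^0.27 = 566^0.27 = 5.537
d^0.75 = 15.4^0.75 = 7.774
v^0.39 = 5740^0.39 = 29.24
g^-0.19 = 0.25^-0.19 = 1.301
D = 0.187 × 5.537 × 7.774 × 29.24 × 1.301 = 306.2 m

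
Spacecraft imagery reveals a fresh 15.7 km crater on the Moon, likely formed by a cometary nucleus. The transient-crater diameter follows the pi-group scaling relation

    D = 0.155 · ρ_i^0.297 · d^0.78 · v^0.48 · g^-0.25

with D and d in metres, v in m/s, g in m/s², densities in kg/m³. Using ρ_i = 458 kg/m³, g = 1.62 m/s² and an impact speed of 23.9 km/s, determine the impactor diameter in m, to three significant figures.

d ≈ 598 m

Rearranging for d: d = [D / (0.155 · 458^0.297 · 23900^0.48 · 1.62^-0.25)]^(1/0.78).
D = 15700 m.
458^0.297 = 6.170
23900^0.48 = 126.4
1.62^-0.25 = 0.8864
Denominator = 0.155 × 6.170 × 126.4 × 0.8864 = 107.2
D / 107.2 = 15700 / 107.2 = 146.5
d = 146.5^(1/0.78) = 146.5^1.2821 = 598.2 m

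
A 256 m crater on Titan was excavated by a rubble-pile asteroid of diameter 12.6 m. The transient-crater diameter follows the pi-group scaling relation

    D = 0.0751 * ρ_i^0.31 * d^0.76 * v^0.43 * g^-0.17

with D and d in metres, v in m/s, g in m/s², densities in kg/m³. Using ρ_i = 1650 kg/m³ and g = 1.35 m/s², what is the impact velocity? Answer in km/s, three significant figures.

v ≈ 10.1 km/s

Rearranging for v: v = [D / (0.0751 · 1650^0.31 · 12.6^0.76 · 1.35^-0.17)]^(1/0.43).
1650^0.31 = 9.941
12.6^0.76 = 6.859
1.35^-0.17 = 0.9503
Denominator = 0.0751 × 9.941 × 6.859 × 0.9503 = 4.866
D / 4.866 = 256 / 4.866 = 52.61
v = 52.61^(1/0.43) = 52.61^2.3256 = 10058 m/s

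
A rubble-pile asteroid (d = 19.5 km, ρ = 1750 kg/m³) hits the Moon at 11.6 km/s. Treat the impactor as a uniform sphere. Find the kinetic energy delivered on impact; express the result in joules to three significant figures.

E ≈ 4.57 × 10^23 J

d = 19500 m; v = 11600 m/s.
Mass m = (π/6) ρ d³ = (π/6) × 1750 × (19500)³ = 6.794 × 10^15 kg
E = ½ m v² = 0.5 × 6.794 × 10^15 × (11600)² = 4.571 × 10^23 J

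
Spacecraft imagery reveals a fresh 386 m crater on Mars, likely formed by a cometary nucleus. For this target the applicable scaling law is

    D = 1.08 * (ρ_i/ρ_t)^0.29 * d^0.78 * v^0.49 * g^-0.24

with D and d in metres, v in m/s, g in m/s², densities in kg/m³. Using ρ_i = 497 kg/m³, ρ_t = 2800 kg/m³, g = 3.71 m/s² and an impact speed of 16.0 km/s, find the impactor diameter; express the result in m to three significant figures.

Rearranging for d: d = [D / (1.08 · (497/2800)^0.29 · 16000^0.49 · 3.71^-0.24)]^(1/0.78).
(497/2800)^0.29 = 0.6057
16000^0.49 = 114.8
3.71^-0.24 = 0.7300
Denominator = 1.08 × 0.6057 × 114.8 × 0.7300 = 54.82
D / 54.82 = 386 / 54.82 = 7.041
d = 7.041^(1/0.78) = 7.041^1.2821 = 12.21 m

d ≈ 12.2 m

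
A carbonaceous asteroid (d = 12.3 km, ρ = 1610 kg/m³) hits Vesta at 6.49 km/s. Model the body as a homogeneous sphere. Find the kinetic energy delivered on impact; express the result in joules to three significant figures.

E ≈ 3.30 × 10^22 J

d = 12300 m; v = 6490 m/s.
Mass m = (π/6) ρ d³ = (π/6) × 1610 × (12300)³ = 1.569 × 10^15 kg
E = ½ m v² = 0.5 × 1.569 × 10^15 × (6490)² = 3.304 × 10^22 J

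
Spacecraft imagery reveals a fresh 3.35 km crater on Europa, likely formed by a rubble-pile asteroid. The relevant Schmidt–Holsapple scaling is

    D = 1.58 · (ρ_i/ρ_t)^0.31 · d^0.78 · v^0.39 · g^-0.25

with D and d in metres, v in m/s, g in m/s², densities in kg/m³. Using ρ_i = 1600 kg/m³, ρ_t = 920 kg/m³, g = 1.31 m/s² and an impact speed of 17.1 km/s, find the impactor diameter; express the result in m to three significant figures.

d ≈ 123 m

Rearranging for d: d = [D / (1.58 · (1600/920)^0.31 · 17100^0.39 · 1.31^-0.25)]^(1/0.78).
D = 3350 m.
(1600/920)^0.31 = 1.187
17100^0.39 = 44.76
1.31^-0.25 = 0.9347
Denominator = 1.58 × 1.187 × 44.76 × 0.9347 = 78.46
D / 78.46 = 3350 / 78.46 = 42.70
d = 42.70^(1/0.78) = 42.70^1.2821 = 123.1 m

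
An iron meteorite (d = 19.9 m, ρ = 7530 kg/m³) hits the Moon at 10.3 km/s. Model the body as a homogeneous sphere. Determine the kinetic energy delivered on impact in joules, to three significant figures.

v = 10300 m/s.
Mass m = (π/6) ρ d³ = (π/6) × 7530 × (19.9)³ = 3.107 × 10^7 kg
E = ½ m v² = 0.5 × 3.107 × 10^7 × (10300)² = 1.648 × 10^15 J

E ≈ 1.65 × 10^15 J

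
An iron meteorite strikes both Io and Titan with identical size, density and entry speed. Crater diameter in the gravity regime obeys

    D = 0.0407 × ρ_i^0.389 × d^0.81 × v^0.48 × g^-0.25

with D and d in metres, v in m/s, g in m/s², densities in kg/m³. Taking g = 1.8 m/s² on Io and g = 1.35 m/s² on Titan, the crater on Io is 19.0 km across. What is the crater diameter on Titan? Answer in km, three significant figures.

D ≈ 20.4 km

All impactor-dependent factors cancel in the ratio, leaving D_Titan/D_Io = (g_Titan/g_Io)^-0.25.
(1.35/1.8)^-0.25 = 0.7500^-0.25 = 1.075
D_Titan = 1.075 × 19.0 km = 20.4 km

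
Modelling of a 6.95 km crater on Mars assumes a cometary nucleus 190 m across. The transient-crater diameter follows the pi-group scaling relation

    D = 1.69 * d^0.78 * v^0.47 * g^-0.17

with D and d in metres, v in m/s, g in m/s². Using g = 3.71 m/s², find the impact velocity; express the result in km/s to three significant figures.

Rearranging for v: v = [D / (1.69 · 190^0.78 · 3.71^-0.17)]^(1/0.47).
D = 6950 m.
190^0.78 = 59.90
3.71^-0.17 = 0.8002
Denominator = 1.69 × 59.90 × 0.8002 = 81.01
D / 81.01 = 6950 / 81.01 = 85.79
v = 85.79^(1/0.47) = 85.79^2.1277 = 12995 m/s

v ≈ 13.0 km/s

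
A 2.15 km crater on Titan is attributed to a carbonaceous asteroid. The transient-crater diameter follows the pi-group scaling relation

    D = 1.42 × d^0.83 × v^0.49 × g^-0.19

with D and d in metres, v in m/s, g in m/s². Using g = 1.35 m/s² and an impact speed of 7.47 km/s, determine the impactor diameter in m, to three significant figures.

d ≈ 37.6 m

Rearranging for d: d = [D / (1.42 · 7470^0.49 · 1.35^-0.19)]^(1/0.83).
D = 2150 m.
7470^0.49 = 79.05
1.35^-0.19 = 0.9446
Denominator = 1.42 × 79.05 × 0.9446 = 106.0
D / 106.0 = 2150 / 106.0 = 20.28
d = 20.28^(1/0.83) = 20.28^1.2048 = 37.56 m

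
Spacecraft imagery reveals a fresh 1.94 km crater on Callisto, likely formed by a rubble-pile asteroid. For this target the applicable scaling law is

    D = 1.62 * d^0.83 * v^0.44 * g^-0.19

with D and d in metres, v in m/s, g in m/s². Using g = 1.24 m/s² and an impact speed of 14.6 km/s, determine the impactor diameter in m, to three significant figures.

d ≈ 33.3 m

Rearranging for d: d = [D / (1.62 · 14600^0.44 · 1.24^-0.19)]^(1/0.83).
D = 1940 m.
14600^0.44 = 67.97
1.24^-0.19 = 0.9600
Denominator = 1.62 × 67.97 × 0.9600 = 105.7
D / 105.7 = 1940 / 105.7 = 18.35
d = 18.35^(1/0.83) = 18.35^1.2048 = 33.30 m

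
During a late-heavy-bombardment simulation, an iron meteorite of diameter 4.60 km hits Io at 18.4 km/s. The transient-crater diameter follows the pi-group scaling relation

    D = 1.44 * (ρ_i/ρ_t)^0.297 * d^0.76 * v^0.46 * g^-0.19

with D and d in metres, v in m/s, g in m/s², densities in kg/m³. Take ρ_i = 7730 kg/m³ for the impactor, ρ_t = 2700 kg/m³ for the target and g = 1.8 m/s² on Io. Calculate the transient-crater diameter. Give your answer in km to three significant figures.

In SI units: d = 4600 m, v = 18400 m/s.
(ρ_i/ρ_t)^0.297 = (7730/2700)^0.297 = 1.367
d^0.76 = 4600^0.76 = 607.7
v^0.46 = 18400^0.46 = 91.58
g^-0.19 = 1.8^-0.19 = 0.8943
D = 1.44 × 1.367 × 607.7 × 91.58 × 0.8943 = 97972 m
   = 97.97 km

D ≈ 98.0 km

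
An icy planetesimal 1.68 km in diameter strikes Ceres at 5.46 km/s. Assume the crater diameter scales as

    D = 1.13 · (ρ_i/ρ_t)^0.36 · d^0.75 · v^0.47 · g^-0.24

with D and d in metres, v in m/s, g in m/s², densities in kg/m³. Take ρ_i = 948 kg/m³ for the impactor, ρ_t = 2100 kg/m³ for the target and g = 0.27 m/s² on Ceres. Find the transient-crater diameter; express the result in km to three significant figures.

In SI units: d = 1680 m, v = 5460 m/s.
(ρ_i/ρ_t)^0.36 = (948/2100)^0.36 = 0.7510
d^0.75 = 1680^0.75 = 262.4
v^0.47 = 5460^0.47 = 57.08
g^-0.24 = 0.27^-0.24 = 1.369
D = 1.13 × 0.7510 × 262.4 × 57.08 × 1.369 = 17401 m
   = 17.40 km

D ≈ 17.4 km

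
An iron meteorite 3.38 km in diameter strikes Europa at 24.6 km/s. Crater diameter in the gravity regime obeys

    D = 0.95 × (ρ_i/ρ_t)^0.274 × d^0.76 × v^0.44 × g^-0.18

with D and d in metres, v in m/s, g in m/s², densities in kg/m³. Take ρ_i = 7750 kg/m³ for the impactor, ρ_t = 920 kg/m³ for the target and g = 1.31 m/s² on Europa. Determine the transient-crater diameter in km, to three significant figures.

In SI units: d = 3380 m, v = 24600 m/s.
(ρ_i/ρ_t)^0.274 = (7750/920)^0.274 = 1.793
d^0.76 = 3380^0.76 = 480.8
v^0.44 = 24600^0.44 = 85.51
g^-0.18 = 1.31^-0.18 = 0.9526
D = 0.95 × 1.793 × 480.8 × 85.51 × 0.9526 = 66711 m
   = 66.71 km

D ≈ 66.7 km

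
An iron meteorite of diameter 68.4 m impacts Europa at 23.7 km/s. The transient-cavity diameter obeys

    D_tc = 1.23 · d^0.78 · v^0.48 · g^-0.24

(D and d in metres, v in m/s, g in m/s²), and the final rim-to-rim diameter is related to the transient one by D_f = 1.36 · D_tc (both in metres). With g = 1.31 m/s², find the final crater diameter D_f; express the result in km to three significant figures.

D_f ≈ 5.33 km

v = 23700 m/s.
d^0.78 = 68.4^0.78 = 27.00
v^0.48 = 23700^0.48 = 125.9
g^-0.24 = 1.31^-0.24 = 0.9372
D_tc = 1.23 × 27.00 × 125.9 × 0.9372 = 3919 m
D_f = 1.36 × 3919 = 5330 m
     = 5.330 km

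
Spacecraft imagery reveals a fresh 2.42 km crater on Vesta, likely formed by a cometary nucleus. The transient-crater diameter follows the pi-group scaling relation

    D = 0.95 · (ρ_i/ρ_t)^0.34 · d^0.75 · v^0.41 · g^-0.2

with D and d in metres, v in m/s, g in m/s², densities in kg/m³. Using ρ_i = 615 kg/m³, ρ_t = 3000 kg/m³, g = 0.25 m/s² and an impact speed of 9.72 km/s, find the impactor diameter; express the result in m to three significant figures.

Rearranging for d: d = [D / (0.95 · (615/3000)^0.34 · 9720^0.41 · 0.25^-0.2)]^(1/0.75).
D = 2420 m.
(615/3000)^0.34 = 0.5834
9720^0.41 = 43.15
0.25^-0.2 = 1.320
Denominator = 0.95 × 0.5834 × 43.15 × 1.320 = 31.57
D / 31.57 = 2420 / 31.57 = 76.66
d = 76.66^(1/0.75) = 76.66^1.3333 = 325.6 m

d ≈ 326 m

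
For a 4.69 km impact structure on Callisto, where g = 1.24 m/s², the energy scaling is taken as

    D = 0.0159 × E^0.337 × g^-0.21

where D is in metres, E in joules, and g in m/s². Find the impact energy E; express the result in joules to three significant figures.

E ≈ 1.95 × 10^16 J

Rearranging: E = [D / (0.0159 · g^-0.21)]^(1/0.337).
D = 4690 m.
g^-0.21 = 1.24^-0.21 = 0.9558
D / (0.0159 × 0.9558) = 4690 / (0.01520) = 3.086 × 10^5
E = (3.086 × 10^5)^2.9674 = 1.946 × 10^16 J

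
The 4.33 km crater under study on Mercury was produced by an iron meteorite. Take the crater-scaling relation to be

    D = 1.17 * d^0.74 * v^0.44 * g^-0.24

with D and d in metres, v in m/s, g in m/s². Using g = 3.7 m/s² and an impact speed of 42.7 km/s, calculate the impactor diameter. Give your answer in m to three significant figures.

d ≈ 179 m

Rearranging for d: d = [D / (1.17 · 42700^0.44 · 3.7^-0.24)]^(1/0.74).
D = 4330 m.
42700^0.44 = 109.0
3.7^-0.24 = 0.7305
Denominator = 1.17 × 109.0 × 0.7305 = 93.16
D / 93.16 = 4330 / 93.16 = 46.48
d = 46.48^(1/0.74) = 46.48^1.3514 = 179.1 m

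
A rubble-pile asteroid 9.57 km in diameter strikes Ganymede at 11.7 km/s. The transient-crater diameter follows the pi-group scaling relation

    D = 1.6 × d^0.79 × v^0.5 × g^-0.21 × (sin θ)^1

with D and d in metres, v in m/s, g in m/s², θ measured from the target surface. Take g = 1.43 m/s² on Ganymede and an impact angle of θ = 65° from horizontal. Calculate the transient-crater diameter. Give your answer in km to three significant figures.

In SI units: d = 9570 m, v = 11700 m/s.
d^0.79 = 9570^0.79 = 1396
v^0.5 = 11700^0.5 = 108.2
g^-0.21 = 1.43^-0.21 = 0.9276
(sin 65°)^1 = 0.9063^1 = 0.9063
D = 1.6 × 1396 × 108.2 × 0.9276 × 0.9063 = 2.032 × 10^5 m
   = 203.2 km

D ≈ 203 km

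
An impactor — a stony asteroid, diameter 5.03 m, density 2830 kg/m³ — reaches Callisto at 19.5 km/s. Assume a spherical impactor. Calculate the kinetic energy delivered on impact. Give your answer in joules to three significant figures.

v = 19500 m/s.
Mass m = (π/6) ρ d³ = (π/6) × 2830 × (5.03)³ = 1.886 × 10^5 kg
E = ½ m v² = 0.5 × 1.886 × 10^5 × (19500)² = 3.586 × 10^13 J

E ≈ 3.59 × 10^13 J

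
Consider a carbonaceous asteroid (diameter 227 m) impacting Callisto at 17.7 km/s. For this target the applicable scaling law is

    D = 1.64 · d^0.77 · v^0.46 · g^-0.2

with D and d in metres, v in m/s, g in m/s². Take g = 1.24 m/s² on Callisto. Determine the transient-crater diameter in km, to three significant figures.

D ≈ 9.21 km

In SI units: v = 17700 m/s.
d^0.77 = 227^0.77 = 65.18
v^0.46 = 17700^0.46 = 89.96
g^-0.2 = 1.24^-0.2 = 0.9579
D = 1.64 × 65.18 × 89.96 × 0.9579 = 9211 m
   = 9.211 km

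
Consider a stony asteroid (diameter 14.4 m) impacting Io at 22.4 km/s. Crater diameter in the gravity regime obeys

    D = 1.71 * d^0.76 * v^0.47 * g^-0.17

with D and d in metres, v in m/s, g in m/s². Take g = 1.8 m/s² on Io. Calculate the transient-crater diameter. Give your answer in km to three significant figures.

In SI units: v = 22400 m/s.
d^0.76 = 14.4^0.76 = 7.592
v^0.47 = 22400^0.47 = 110.8
g^-0.17 = 1.8^-0.17 = 0.9049
D = 1.71 × 7.592 × 110.8 × 0.9049 = 1302 m
   = 1.302 km

D ≈ 1.30 km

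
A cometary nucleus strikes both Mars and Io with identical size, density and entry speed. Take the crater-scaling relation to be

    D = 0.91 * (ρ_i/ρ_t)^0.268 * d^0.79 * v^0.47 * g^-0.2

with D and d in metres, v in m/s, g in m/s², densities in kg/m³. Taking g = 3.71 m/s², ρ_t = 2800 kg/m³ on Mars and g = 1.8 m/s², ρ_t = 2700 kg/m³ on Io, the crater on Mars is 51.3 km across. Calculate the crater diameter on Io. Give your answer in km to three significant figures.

The impactor-only factors (d, v, ρ_i) cancel in the ratio, leaving D_Io/D_Mars = (g_Io/g_Mars)^-0.2 · (ρ_t,Mars/ρ_t,Io)^0.268.
(1.8/3.71)^-0.2 = 0.4852^-0.2 = 1.156
(2800/2700)^0.268 = 1.037^0.268 = 1.010
Ratio = 1.156 × 1.010 = 1.168
D_Io = 1.168 × 51.3 km = 59.9 km

D ≈ 59.9 km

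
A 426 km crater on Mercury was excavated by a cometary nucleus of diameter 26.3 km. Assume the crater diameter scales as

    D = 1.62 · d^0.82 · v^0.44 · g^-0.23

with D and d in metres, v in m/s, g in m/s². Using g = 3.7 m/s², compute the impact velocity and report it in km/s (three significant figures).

Rearranging for v: v = [D / (1.62 · 26300^0.82 · 3.7^-0.23)]^(1/0.44).
D = 426000 m.
26300^0.82 = 4211
3.7^-0.23 = 0.7401
Denominator = 1.62 × 4211 × 0.7401 = 5049
D / 5049 = 426000 / 5049 = 84.37
v = 84.37^(1/0.44) = 84.37^2.2727 = 23859 m/s

v ≈ 23.9 km/s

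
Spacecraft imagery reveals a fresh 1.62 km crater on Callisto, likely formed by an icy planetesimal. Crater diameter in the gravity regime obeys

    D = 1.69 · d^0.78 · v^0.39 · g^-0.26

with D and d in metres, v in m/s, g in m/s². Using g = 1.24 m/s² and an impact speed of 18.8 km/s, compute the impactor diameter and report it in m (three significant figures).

d ≈ 52.1 m

Rearranging for d: d = [D / (1.69 · 18800^0.39 · 1.24^-0.26)]^(1/0.78).
D = 1620 m.
18800^0.39 = 46.44
1.24^-0.26 = 0.9456
Denominator = 1.69 × 46.44 × 0.9456 = 74.21
D / 74.21 = 1620 / 74.21 = 21.83
d = 21.83^(1/0.78) = 21.83^1.2821 = 52.10 m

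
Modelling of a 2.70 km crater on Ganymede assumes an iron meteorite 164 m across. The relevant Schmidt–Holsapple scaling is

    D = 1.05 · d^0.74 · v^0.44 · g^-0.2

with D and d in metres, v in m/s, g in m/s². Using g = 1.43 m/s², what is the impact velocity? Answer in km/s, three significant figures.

Rearranging for v: v = [D / (1.05 · 164^0.74 · 1.43^-0.2)]^(1/0.44).
D = 2700 m.
164^0.74 = 43.55
1.43^-0.2 = 0.9310
Denominator = 1.05 × 43.55 × 0.9310 = 42.57
D / 42.57 = 2700 / 42.57 = 63.42
v = 63.42^(1/0.44) = 63.42^2.2727 = 12472 m/s

v ≈ 12.5 km/s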